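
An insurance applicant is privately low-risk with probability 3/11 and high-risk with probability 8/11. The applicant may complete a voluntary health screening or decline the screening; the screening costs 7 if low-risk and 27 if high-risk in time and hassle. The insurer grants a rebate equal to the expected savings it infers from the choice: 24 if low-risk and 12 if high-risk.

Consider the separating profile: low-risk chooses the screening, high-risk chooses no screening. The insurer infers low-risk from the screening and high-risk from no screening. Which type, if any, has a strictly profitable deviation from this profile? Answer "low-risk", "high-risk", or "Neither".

The screening pays 24; no screening pays 12.
low-risk: assigned the screening, nets 24 − 7 = 17; deviating to no screening nets 12.
high-risk: assigned no screening, nets 12; deviating to the screening nets 24 − 27 = -3.
Both types strictly prefer their assigned action; no profitable deviation.

Neither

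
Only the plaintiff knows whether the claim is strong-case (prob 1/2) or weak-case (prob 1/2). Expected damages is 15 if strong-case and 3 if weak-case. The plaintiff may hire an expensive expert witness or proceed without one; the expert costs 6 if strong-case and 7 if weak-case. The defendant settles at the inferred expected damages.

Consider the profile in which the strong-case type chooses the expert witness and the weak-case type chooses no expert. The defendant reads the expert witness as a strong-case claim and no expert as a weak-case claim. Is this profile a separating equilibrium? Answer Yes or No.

Under these beliefs, the expert witness earns settlement 15 and no expert earns settlement 3.
strong-case: the expert witness nets 15 − 6 = 9; no expert nets 3. strong-case prefers the expert witness.
weak-case: the expert witness nets 15 − 7 = 8; no expert nets 3. weak-case would deviate to the expert witness.
weak-case has a profitable deviation, so the profile is not an equilibrium.

No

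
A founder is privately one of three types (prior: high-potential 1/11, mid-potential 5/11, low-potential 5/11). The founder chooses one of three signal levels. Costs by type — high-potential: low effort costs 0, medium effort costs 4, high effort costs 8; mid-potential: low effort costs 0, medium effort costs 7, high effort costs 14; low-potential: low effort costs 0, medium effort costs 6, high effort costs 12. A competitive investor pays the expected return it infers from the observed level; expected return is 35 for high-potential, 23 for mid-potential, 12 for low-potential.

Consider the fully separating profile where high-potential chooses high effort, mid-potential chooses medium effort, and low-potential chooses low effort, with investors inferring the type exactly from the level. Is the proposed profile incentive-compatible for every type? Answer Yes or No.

Separating valuations: high effort → 35, medium effort → 23, low effort → 12.
high-potential (assigned high effort): low effort: 12 − 0 = 12; medium effort: 23 − 4 = 19; high effort: 35 − 8 = 27. high-potential stays.
mid-potential (assigned medium effort): low effort: 12 − 0 = 12; medium effort: 23 − 7 = 16; high effort: 35 − 14 = 21. mid-potential prefers high effort.
low-potential (assigned low effort): low effort: 12 − 0 = 12; medium effort: 23 − 6 = 17; high effort: 35 − 12 = 23. low-potential prefers high effort.
At least one type deviates; the separating profile fails.

No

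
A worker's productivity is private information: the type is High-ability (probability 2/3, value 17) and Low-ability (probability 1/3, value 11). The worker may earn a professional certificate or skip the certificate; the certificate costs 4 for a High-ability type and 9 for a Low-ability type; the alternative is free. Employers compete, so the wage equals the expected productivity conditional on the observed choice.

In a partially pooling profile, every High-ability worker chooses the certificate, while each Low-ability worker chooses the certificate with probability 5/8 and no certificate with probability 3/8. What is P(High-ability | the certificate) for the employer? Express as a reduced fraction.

16/21

P(the certificate) = (2/3)·1 + (1/3)·(5/8) = 7/8.
By Bayes' rule, P(High-ability | the certificate) = (2/3) / (7/8) = 16/21.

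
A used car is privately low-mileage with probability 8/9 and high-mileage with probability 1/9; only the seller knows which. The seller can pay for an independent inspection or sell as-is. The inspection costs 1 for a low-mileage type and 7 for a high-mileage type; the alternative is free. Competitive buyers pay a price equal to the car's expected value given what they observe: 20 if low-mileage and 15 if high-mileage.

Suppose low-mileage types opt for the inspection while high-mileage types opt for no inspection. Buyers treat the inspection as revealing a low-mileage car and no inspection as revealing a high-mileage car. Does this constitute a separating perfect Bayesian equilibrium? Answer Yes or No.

Under these beliefs, the inspection earns price 20 and no inspection earns price 15.
low-mileage: the inspection nets 20 − 1 = 19; no inspection nets 15. low-mileage prefers the inspection.
high-mileage: the inspection nets 20 − 7 = 13; no inspection nets 15. high-mileage prefers no inspection.
Neither type deviates, so the separating profile is an equilibrium.

Yes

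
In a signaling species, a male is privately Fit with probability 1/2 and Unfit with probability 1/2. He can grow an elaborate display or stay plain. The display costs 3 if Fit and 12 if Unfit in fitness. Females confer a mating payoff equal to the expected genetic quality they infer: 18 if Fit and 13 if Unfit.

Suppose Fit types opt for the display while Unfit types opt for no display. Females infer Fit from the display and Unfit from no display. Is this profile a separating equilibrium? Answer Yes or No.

Yes

Under these beliefs, the display earns mating payoff 18 and no display earns mating payoff 13.
Fit: the display nets 18 − 3 = 15; no display nets 13. Fit prefers the display.
Unfit: the display nets 18 − 12 = 6; no display nets 13. Unfit prefers no display.
Neither type deviates, so the separating profile is an equilibrium.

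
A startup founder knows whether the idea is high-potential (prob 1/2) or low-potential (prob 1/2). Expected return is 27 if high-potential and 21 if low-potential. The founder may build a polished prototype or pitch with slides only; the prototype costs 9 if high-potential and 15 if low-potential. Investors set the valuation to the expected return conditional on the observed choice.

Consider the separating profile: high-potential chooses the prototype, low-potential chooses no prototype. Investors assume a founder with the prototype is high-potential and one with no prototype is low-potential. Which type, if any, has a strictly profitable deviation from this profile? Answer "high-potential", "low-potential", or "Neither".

high-potential

The prototype pays 27; no prototype pays 21.
high-potential: assigned the prototype, nets 27 − 9 = 18; deviating to no prototype nets 21.
low-potential: assigned no prototype, nets 21; deviating to the prototype nets 27 − 15 = 12.
The high-potential type gains 3 by deviating.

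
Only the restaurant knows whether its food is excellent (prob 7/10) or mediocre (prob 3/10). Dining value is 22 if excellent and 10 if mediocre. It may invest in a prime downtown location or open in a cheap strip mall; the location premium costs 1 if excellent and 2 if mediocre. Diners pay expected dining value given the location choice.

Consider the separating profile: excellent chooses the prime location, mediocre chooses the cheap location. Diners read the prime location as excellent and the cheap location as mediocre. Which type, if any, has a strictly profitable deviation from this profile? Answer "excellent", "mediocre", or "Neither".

mediocre

The prime location pays 22; the cheap location pays 10.
excellent: assigned the prime location, nets 22 − 1 = 21; deviating to the cheap location nets 10.
mediocre: assigned the cheap location, nets 10; deviating to the prime location nets 22 − 2 = 20.
The mediocre type gains 10 by deviating.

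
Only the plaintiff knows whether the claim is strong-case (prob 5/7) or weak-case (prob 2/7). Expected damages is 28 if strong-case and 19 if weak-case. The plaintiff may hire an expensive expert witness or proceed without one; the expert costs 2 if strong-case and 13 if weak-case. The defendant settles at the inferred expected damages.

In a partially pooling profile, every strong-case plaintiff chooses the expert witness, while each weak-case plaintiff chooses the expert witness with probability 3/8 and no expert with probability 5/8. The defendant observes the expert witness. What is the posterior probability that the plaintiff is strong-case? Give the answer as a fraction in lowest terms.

P(the expert witness) = (5/7)·1 + (2/7)·(3/8) = 23/28.
By Bayes' rule, P(strong-case | the expert witness) = (5/7) / (23/28) = 20/23.

20/23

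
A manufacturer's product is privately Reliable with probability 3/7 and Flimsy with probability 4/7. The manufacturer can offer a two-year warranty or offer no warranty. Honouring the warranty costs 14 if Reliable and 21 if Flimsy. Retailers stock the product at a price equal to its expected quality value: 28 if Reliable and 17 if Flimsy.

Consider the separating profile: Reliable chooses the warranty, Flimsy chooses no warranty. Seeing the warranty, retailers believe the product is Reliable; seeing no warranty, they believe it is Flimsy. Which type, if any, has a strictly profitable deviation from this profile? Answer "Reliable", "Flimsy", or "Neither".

Reliable

The warranty pays 28; no warranty pays 17.
Reliable: assigned the warranty, nets 28 − 14 = 14; deviating to no warranty nets 17.
Flimsy: assigned no warranty, nets 17; deviating to the warranty nets 28 − 21 = 7.
The Reliable type gains 3 by deviating.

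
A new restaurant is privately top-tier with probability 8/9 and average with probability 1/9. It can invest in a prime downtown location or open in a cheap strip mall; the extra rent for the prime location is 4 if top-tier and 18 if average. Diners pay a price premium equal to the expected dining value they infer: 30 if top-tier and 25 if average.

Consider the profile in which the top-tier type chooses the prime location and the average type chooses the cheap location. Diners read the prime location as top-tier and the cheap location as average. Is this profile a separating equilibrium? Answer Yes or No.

Under these beliefs, the prime location earns price premium 30 and the cheap location earns price premium 25.
top-tier: the prime location nets 30 − 4 = 26; the cheap location nets 25. top-tier prefers the prime location.
average: the prime location nets 30 − 18 = 12; the cheap location nets 25. average prefers the cheap location.
Neither type deviates, so the separating profile is an equilibrium.

Yes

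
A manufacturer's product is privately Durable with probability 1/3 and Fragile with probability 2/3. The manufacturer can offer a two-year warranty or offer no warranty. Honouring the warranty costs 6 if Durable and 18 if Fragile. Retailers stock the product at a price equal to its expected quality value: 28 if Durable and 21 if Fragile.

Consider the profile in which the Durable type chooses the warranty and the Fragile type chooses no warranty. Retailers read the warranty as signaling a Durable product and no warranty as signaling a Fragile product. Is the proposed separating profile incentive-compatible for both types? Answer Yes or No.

Under these beliefs, the warranty earns price 28 and no warranty earns price 21.
Durable: the warranty nets 28 − 6 = 22; no warranty nets 21. Durable prefers the warranty.
Fragile: the warranty nets 28 − 18 = 10; no warranty nets 21. Fragile prefers no warranty.
Neither type deviates, so the separating profile is an equilibrium.

Yes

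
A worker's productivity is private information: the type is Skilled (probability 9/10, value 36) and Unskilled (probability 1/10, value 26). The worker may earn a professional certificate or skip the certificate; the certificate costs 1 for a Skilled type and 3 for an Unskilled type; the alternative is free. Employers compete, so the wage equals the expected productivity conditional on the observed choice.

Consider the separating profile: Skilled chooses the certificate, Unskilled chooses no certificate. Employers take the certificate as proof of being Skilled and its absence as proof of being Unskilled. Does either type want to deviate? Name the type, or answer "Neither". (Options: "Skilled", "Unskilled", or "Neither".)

The certificate pays 36; no certificate pays 26.
Skilled: assigned the certificate, nets 36 − 1 = 35; deviating to no certificate nets 26.
Unskilled: assigned no certificate, nets 26; deviating to the certificate nets 36 − 3 = 33.
The Unskilled type gains 7 by deviating.

Unskilled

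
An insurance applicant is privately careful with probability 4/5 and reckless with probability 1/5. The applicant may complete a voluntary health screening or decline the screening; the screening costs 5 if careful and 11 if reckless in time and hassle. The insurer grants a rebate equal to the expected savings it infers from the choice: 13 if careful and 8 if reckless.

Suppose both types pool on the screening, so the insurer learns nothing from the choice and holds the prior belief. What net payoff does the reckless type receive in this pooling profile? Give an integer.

Pooled rebate = 4/5·13 + 1/5·8 = 12.
reckless pays cost 11 for the screening, so net payoff = 12 − 11 = 1.

1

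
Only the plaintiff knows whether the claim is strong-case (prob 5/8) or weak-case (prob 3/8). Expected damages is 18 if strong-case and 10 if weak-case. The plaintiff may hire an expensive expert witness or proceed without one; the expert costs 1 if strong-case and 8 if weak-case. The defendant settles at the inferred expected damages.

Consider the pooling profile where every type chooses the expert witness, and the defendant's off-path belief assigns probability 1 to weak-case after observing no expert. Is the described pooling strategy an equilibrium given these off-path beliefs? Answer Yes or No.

On path, the defendant holds the prior and pays 5/8·18 + 3/8·10 = 15. Off path (no expert), believing weak-case, it pays 10.
strong-case: the expert witness nets 15 − 1 = 14; no expert nets 10. strong-case stays.
weak-case: the expert witness nets 15 − 8 = 7; no expert nets 10. weak-case would deviate.
A type deviates, so pooling fails.

No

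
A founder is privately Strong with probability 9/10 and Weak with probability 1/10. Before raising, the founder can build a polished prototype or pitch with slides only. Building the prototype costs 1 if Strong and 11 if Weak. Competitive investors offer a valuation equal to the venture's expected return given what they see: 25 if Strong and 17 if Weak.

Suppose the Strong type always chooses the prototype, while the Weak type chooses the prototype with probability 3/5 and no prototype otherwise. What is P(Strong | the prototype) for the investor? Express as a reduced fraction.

P(the prototype) = (9/10)·1 + (1/10)·(3/5) = 24/25.
By Bayes' rule, P(Strong | the prototype) = (9/10) / (24/25) = 15/16.

15/16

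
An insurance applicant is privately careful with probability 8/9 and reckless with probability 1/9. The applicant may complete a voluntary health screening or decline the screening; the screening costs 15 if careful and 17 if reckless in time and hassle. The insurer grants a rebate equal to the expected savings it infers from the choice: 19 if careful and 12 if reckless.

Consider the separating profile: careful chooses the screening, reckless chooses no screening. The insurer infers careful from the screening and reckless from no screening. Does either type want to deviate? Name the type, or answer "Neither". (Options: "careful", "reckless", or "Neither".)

careful

The screening pays 19; no screening pays 12.
careful: assigned the screening, nets 19 − 15 = 4; deviating to no screening nets 12.
reckless: assigned no screening, nets 12; deviating to the screening nets 19 − 17 = 2.
The careful type gains 8 by deviating.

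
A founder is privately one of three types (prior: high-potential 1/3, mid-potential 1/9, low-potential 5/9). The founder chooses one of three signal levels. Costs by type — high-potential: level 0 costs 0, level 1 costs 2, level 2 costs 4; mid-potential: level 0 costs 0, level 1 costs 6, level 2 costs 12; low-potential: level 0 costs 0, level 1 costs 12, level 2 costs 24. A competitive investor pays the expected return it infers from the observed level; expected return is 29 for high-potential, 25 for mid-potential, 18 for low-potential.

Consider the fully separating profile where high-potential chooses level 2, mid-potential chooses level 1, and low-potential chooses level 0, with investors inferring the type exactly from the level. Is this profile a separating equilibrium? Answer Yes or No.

Yes

Separating valuations: level 2 → 29, level 1 → 25, level 0 → 18.
high-potential (assigned level 2): level 0: 18 − 0 = 18; level 1: 25 − 2 = 23; level 2: 29 − 4 = 25. high-potential stays.
mid-potential (assigned level 1): level 0: 18 − 0 = 18; level 1: 25 − 6 = 19; level 2: 29 − 12 = 17. mid-potential stays.
low-potential (assigned level 0): level 0: 18 − 0 = 18; level 1: 25 − 12 = 13; level 2: 29 − 24 = 5. low-potential stays.
Every type prefers its assigned level; separation holds.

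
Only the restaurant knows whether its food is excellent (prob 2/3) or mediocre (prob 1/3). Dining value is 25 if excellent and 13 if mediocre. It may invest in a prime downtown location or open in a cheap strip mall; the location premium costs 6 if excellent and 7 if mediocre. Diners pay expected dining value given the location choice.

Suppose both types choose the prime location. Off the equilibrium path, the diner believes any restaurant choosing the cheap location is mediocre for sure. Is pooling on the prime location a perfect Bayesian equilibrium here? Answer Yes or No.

On path, the diner holds the prior and pays 2/3·25 + 1/3·13 = 21. Off path (the cheap location), believing mediocre, it pays 13.
excellent: the prime location nets 21 − 6 = 15; the cheap location nets 13. excellent stays.
mediocre: the prime location nets 21 − 7 = 14; the cheap location nets 13. mediocre stays.
No type deviates, so pooling is sustained.

Yes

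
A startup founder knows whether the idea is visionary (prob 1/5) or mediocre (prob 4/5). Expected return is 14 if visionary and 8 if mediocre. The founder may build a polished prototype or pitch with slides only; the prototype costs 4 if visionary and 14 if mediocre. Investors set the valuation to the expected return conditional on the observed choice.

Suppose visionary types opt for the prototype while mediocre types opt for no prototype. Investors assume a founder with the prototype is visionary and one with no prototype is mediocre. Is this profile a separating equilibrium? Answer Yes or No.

Yes

Under these beliefs, the prototype earns valuation 14 and no prototype earns valuation 8.
visionary: the prototype nets 14 − 4 = 10; no prototype nets 8. visionary prefers the prototype.
mediocre: the prototype nets 14 − 14 = 0; no prototype nets 8. mediocre prefers no prototype.
Neither type deviates, so the separating profile is an equilibrium.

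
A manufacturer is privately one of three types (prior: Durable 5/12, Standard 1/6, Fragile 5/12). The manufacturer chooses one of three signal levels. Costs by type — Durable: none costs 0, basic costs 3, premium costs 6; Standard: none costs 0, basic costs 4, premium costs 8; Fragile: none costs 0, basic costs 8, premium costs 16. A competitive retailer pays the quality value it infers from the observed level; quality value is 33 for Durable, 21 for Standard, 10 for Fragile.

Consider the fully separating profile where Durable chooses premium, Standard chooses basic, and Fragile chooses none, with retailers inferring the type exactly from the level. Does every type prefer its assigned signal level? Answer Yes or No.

No

Separating prices: premium → 33, basic → 21, none → 10.
Durable (assigned premium): none: 10 − 0 = 10; basic: 21 − 3 = 18; premium: 33 − 6 = 27. Durable stays.
Standard (assigned basic): none: 10 − 0 = 10; basic: 21 − 4 = 17; premium: 33 − 8 = 25. Standard prefers premium.
Fragile (assigned none): none: 10 − 0 = 10; basic: 21 − 8 = 13; premium: 33 − 16 = 17. Fragile prefers premium.
At least one type deviates; the separating profile fails.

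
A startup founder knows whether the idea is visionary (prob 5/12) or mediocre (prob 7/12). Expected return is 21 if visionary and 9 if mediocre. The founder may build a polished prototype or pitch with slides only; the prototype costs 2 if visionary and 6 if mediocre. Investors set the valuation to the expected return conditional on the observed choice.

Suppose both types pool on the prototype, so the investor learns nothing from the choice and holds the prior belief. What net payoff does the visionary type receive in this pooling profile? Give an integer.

12

Pooled valuation = 5/12·21 + 7/12·9 = 14.
visionary pays cost 2 for the prototype, so net payoff = 14 − 2 = 12.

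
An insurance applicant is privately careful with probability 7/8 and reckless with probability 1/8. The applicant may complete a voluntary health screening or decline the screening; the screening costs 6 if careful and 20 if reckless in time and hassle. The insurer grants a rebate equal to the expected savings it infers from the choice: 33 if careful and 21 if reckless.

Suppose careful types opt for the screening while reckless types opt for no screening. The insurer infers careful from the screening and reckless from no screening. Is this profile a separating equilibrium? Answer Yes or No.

Yes

Under these beliefs, the screening earns rebate 33 and no screening earns rebate 21.
careful: the screening nets 33 − 6 = 27; no screening nets 21. careful prefers the screening.
reckless: the screening nets 33 − 20 = 13; no screening nets 21. reckless prefers no screening.
Neither type deviates, so the separating profile is an equilibrium.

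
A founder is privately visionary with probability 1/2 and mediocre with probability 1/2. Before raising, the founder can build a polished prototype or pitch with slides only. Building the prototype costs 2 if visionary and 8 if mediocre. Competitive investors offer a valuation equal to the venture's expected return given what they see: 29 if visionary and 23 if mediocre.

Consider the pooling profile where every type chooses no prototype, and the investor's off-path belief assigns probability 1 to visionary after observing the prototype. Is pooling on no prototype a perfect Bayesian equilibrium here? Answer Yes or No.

No

On path, the investor holds the prior and pays 1/2·29 + 1/2·23 = 26. Off path (the prototype), believing visionary, it pays 29.
visionary: no prototype nets 26; the prototype nets 29 − 2 = 27. visionary would deviate.
mediocre: no prototype nets 26; the prototype nets 29 − 8 = 21. mediocre stays.
A type deviates, so pooling fails.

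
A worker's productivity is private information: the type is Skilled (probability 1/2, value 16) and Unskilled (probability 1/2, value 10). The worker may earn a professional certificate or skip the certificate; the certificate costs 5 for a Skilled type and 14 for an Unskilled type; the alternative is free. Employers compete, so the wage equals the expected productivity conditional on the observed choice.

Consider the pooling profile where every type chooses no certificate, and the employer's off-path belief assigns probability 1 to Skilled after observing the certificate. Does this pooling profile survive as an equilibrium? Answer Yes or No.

On path, the employer holds the prior and pays 1/2·16 + 1/2·10 = 13. Off path (the certificate), believing Skilled, it pays 16.
Skilled: no certificate nets 13; the certificate nets 16 − 5 = 11. Skilled stays.
Unskilled: no certificate nets 13; the certificate nets 16 − 14 = 2. Unskilled stays.
No type deviates, so pooling is sustained.

Yes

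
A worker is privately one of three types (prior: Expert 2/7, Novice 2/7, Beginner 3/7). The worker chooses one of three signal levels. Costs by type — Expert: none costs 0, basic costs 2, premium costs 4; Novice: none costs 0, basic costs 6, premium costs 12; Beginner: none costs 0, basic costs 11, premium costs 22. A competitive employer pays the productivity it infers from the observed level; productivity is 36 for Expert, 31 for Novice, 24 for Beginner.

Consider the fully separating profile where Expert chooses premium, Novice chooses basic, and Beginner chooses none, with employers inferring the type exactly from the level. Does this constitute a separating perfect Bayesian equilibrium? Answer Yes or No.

Separating wages: premium → 36, basic → 31, none → 24.
Expert (assigned premium): none: 24 − 0 = 24; basic: 31 − 2 = 29; premium: 36 − 4 = 32. Expert stays.
Novice (assigned basic): none: 24 − 0 = 24; basic: 31 − 6 = 25; premium: 36 − 12 = 24. Novice stays.
Beginner (assigned none): none: 24 − 0 = 24; basic: 31 − 11 = 20; premium: 36 − 22 = 14. Beginner stays.
Every type prefers its assigned level; separation holds.

Yes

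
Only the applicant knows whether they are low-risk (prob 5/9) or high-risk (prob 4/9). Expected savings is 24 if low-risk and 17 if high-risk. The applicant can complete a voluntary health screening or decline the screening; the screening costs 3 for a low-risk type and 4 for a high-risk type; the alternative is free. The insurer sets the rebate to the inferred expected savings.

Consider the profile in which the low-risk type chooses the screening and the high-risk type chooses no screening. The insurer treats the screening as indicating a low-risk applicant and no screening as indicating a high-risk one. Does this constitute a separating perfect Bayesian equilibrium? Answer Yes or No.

Under these beliefs, the screening earns rebate 24 and no screening earns rebate 17.
low-risk: the screening nets 24 − 3 = 21; no screening nets 17. low-risk prefers the screening.
high-risk: the screening nets 24 − 4 = 20; no screening nets 17. high-risk would deviate to the screening.
high-risk has a profitable deviation, so the profile is not an equilibrium.

No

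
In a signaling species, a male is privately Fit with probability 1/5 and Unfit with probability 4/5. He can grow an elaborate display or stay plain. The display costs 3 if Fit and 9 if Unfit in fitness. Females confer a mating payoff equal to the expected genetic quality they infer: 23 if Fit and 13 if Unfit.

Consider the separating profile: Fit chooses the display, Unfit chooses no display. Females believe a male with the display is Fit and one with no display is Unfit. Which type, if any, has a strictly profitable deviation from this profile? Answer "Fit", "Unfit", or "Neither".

Unfit

The display pays 23; no display pays 13.
Fit: assigned the display, nets 23 − 3 = 20; deviating to no display nets 13.
Unfit: assigned no display, nets 13; deviating to the display nets 23 − 9 = 14.
The Unfit type gains 1 by deviating.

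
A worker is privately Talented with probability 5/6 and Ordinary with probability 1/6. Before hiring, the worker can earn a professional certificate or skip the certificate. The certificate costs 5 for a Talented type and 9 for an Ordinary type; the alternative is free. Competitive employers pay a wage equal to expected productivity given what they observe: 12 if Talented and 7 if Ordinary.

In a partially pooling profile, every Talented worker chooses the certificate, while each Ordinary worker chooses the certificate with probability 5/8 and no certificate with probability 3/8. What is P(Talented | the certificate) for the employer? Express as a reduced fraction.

8/9

P(the certificate) = (5/6)·1 + (1/6)·(5/8) = 15/16.
By Bayes' rule, P(Talented | the certificate) = (5/6) / (15/16) = 8/9.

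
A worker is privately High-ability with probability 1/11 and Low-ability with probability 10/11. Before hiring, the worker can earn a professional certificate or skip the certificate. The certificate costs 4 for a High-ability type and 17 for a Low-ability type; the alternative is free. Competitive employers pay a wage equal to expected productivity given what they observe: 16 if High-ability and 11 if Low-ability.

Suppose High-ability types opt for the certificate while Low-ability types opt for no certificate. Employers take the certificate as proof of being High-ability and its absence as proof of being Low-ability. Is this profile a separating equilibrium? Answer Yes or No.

Yes

Under these beliefs, the certificate earns wage 16 and no certificate earns wage 11.
High-ability: the certificate nets 16 − 4 = 12; no certificate nets 11. High-ability prefers the certificate.
Low-ability: the certificate nets 16 − 17 = -1; no certificate nets 11. Low-ability prefers no certificate.
Neither type deviates, so the separating profile is an equilibrium.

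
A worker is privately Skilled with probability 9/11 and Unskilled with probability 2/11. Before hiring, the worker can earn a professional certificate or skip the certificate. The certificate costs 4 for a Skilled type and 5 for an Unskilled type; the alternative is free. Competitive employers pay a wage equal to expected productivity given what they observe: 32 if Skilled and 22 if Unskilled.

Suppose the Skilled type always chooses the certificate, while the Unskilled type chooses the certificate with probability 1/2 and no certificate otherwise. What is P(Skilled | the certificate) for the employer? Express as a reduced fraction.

P(the certificate) = (9/11)·1 + (2/11)·(1/2) = 10/11.
By Bayes' rule, P(Skilled | the certificate) = (9/11) / (10/11) = 9/10.

9/10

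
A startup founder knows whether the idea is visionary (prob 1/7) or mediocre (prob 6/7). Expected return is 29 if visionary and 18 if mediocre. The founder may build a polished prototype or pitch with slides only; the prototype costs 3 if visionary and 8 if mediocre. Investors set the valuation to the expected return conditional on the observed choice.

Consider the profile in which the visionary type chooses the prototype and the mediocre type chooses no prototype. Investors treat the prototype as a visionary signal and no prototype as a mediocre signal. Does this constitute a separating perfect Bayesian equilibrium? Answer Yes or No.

No

Under these beliefs, the prototype earns valuation 29 and no prototype earns valuation 18.
visionary: the prototype nets 29 − 3 = 26; no prototype nets 18. visionary prefers the prototype.
mediocre: the prototype nets 29 − 8 = 21; no prototype nets 18. mediocre would deviate to the prototype.
mediocre has a profitable deviation, so the profile is not an equilibrium.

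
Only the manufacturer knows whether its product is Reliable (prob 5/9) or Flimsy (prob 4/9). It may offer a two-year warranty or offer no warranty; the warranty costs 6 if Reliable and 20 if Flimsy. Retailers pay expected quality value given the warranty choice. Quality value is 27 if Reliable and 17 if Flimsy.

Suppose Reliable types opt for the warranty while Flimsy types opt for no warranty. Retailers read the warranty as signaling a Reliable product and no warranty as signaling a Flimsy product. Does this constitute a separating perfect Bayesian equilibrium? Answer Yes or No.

Yes

Under these beliefs, the warranty earns price 27 and no warranty earns price 17.
Reliable: the warranty nets 27 − 6 = 21; no warranty nets 17. Reliable prefers the warranty.
Flimsy: the warranty nets 27 − 20 = 7; no warranty nets 17. Flimsy prefers no warranty.
Neither type deviates, so the separating profile is an equilibrium.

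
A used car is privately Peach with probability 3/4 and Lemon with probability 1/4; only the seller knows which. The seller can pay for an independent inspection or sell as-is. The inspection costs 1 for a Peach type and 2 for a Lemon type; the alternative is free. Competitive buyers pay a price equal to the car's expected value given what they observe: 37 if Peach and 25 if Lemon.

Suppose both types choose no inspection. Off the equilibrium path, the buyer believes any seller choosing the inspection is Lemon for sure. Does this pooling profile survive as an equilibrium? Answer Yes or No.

Yes

On path, the buyer holds the prior and pays 3/4·37 + 1/4·25 = 34. Off path (the inspection), believing Lemon, it pays 25.
Peach: no inspection nets 34; the inspection nets 25 − 1 = 24. Peach stays.
Lemon: no inspection nets 34; the inspection nets 25 − 2 = 23. Lemon stays.
No type deviates, so pooling is sustained.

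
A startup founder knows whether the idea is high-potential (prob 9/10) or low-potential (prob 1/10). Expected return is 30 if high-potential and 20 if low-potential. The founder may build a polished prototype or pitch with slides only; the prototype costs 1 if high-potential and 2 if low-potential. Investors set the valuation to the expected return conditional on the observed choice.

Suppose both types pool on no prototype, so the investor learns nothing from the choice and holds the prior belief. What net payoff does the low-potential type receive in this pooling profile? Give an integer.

Pooled valuation = 9/10·30 + 1/10·20 = 29.
low-potential pays no cost for no prototype, so net payoff = 29.

29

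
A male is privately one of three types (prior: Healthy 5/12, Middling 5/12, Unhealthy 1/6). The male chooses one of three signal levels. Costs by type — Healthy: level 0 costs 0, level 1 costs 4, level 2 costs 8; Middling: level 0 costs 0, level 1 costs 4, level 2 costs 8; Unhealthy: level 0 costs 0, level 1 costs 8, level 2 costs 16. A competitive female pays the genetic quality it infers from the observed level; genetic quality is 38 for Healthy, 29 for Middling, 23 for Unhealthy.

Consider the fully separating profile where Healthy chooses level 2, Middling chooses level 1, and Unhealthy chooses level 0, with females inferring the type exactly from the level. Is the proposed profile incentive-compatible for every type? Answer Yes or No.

No

Separating mating payoffs: level 2 → 38, level 1 → 29, level 0 → 23.
Healthy (assigned level 2): level 0: 23 − 0 = 23; level 1: 29 − 4 = 25; level 2: 38 − 8 = 30. Healthy stays.
Middling (assigned level 1): level 0: 23 − 0 = 23; level 1: 29 − 4 = 25; level 2: 38 − 8 = 30. Middling prefers level 2.
Unhealthy (assigned level 0): level 0: 23 − 0 = 23; level 1: 29 − 8 = 21; level 2: 38 − 16 = 22. Unhealthy stays.
At least one type deviates; the separating profile fails.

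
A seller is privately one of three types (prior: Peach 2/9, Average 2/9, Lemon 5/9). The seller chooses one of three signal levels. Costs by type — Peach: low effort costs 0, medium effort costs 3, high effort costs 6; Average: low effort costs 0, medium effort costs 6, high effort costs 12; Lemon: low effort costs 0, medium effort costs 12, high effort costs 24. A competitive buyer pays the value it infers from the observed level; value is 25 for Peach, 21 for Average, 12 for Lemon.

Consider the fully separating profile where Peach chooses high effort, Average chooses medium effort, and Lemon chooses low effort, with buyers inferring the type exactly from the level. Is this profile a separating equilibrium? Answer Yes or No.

Separating prices: high effort → 25, medium effort → 21, low effort → 12.
Peach (assigned high effort): low effort: 12 − 0 = 12; medium effort: 21 − 3 = 18; high effort: 25 − 6 = 19. Peach stays.
Average (assigned medium effort): low effort: 12 − 0 = 12; medium effort: 21 − 6 = 15; high effort: 25 − 12 = 13. Average stays.
Lemon (assigned low effort): low effort: 12 − 0 = 12; medium effort: 21 − 12 = 9; high effort: 25 − 24 = 1. Lemon stays.
Every type prefers its assigned level; separation holds.

Yes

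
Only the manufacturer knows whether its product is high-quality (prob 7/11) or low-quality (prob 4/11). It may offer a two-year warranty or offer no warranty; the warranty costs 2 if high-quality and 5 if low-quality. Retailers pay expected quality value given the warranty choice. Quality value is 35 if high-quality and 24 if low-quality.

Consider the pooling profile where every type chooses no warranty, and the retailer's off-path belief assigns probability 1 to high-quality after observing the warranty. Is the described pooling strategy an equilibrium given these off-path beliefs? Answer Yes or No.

No

On path, the retailer holds the prior and pays 7/11·35 + 4/11·24 = 31. Off path (the warranty), believing high-quality, it pays 35.
high-quality: no warranty nets 31; the warranty nets 35 − 2 = 33. high-quality would deviate.
low-quality: no warranty nets 31; the warranty nets 35 − 5 = 30. low-quality stays.
A type deviates, so pooling fails.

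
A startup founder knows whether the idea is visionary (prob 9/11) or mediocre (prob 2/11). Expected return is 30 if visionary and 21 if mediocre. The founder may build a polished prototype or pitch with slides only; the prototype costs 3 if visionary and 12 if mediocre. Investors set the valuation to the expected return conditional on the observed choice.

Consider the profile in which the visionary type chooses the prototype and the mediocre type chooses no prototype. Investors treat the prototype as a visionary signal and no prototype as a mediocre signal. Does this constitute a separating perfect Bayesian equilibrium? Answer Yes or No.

Under these beliefs, the prototype earns valuation 30 and no prototype earns valuation 21.
visionary: the prototype nets 30 − 3 = 27; no prototype nets 21. visionary prefers the prototype.
mediocre: the prototype nets 30 − 12 = 18; no prototype nets 21. mediocre prefers no prototype.
Neither type deviates, so the separating profile is an equilibrium.

Yes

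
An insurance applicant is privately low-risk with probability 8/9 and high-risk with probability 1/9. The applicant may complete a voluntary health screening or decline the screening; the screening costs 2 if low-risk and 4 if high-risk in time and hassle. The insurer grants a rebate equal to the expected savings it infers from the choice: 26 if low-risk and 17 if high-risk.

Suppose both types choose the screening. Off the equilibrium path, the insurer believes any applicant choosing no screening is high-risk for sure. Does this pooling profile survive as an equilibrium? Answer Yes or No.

Yes

On path, the insurer holds the prior and pays 8/9·26 + 1/9·17 = 25. Off path (no screening), believing high-risk, it pays 17.
low-risk: the screening nets 25 − 2 = 23; no screening nets 17. low-risk stays.
high-risk: the screening nets 25 − 4 = 21; no screening nets 17. high-risk stays.
No type deviates, so pooling is sustained.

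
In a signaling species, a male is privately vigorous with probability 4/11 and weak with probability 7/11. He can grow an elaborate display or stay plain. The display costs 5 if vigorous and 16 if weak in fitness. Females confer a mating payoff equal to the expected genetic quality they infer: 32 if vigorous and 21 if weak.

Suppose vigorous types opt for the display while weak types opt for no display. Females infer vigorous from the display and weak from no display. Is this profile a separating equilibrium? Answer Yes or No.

Under these beliefs, the display earns mating payoff 32 and no display earns mating payoff 21.
vigorous: the display nets 32 − 5 = 27; no display nets 21. vigorous prefers the display.
weak: the display nets 32 − 16 = 16; no display nets 21. weak prefers no display.
Neither type deviates, so the separating profile is an equilibrium.

Yes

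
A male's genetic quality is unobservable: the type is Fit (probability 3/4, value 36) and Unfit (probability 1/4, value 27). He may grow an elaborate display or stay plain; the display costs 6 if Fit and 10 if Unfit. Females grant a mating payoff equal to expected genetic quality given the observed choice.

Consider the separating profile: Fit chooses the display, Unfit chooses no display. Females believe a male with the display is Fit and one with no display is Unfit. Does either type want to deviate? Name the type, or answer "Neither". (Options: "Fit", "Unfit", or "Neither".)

Neither

The display pays 36; no display pays 27.
Fit: assigned the display, nets 36 − 6 = 30; deviating to no display nets 27.
Unfit: assigned no display, nets 27; deviating to the display nets 36 − 10 = 26.
Both types strictly prefer their assigned action; no profitable deviation.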